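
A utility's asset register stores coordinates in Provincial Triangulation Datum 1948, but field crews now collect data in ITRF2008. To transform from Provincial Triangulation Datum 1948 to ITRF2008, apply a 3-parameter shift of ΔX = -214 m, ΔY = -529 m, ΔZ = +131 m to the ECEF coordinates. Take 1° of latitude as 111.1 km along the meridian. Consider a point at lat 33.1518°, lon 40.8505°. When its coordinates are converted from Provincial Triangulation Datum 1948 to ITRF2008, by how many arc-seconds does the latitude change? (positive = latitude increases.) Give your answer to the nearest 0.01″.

sin φ = 0.546859, cos φ = 0.837225, sin λ = 0.654088, cos λ = 0.756419.
North component: ΔN = −sin φ cos λ·ΔX − sin φ sin λ·ΔY + cos φ·ΔZ = −(0.546859)(0.756419)(-214) − (0.546859)(0.654088)(-529) + (0.837225)(131) = 387.42 m.
1° of latitude spans 111100 m, so Δφ = 387.42 / 111100 × 3600 = 12.554″.

Δφ = 12.55″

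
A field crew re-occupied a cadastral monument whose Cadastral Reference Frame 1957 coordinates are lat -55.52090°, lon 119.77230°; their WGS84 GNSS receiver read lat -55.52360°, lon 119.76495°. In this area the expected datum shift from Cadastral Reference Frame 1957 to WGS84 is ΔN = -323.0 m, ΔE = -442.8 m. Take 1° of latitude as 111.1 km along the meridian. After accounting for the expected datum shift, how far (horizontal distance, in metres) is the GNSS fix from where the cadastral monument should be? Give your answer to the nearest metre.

Observed coordinate differences: Δφ = -0.00270°, Δλ = -0.00735°.
Converting to metres (1° lat = 111100 m, cos φ = 0.566106): observed ΔN = -300.0 m, observed ΔE = -462.3 m.
Subtracting the expected shift leaves a residual of -300.0 − (-323.0) = 23.0 m north and -462.3 − (-442.8) = -19.5 m east.
Residual distance = √(23.0² + (-19.5)²) = 30.2 m.

30 m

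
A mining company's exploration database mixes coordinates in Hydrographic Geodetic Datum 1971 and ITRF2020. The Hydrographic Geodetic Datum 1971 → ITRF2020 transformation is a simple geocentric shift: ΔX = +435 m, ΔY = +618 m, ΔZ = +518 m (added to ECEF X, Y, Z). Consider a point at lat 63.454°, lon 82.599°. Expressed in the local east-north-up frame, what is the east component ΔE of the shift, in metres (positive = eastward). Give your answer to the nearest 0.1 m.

ΔE = -351.8 m

The local east axis at (φ, λ) is (−sin λ, cos λ, 0), so ΔE = −sin(82.599°)·435 + cos(82.599°)·618 = -351.77 m.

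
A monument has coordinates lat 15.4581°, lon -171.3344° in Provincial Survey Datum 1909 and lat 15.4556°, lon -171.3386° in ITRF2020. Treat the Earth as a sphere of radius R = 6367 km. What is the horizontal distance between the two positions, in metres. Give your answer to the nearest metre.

529 m

Δφ = 15.4556° − 15.4581° = -0.0025°; Δλ = -171.3386° − -171.3344° = -0.0042°.
1° along a meridian = πR/180 = 111125 m.
ΔN = Δφ × 111125 = -277.8 m; ΔE = Δλ × 111125 × cos(15.4581°) = -0.0042 × 111125 × 0.963826 = -449.8 m.
Distance = √(ΔE² + ΔN²) = √((-449.8)² + (-277.8)²) = 528.7 m.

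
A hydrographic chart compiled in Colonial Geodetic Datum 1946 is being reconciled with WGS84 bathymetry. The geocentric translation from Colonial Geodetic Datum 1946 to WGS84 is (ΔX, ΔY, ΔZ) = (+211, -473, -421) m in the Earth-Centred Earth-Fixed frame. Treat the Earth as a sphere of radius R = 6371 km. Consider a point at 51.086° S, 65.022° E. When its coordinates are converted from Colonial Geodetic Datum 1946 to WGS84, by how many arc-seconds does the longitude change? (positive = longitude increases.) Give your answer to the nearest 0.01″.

sin φ = -0.778090, cos φ = 0.628153, sin λ = 0.906470, cos λ = 0.422270.
East component: ΔE = −sin λ·ΔX + cos λ·ΔY = −(0.906470)(211) + (0.422270)(-473) = -391.00 m.
1° of latitude spans πR/180 = 111195 m; at latitude φ, 1° of longitude spans that × cos φ = 69847.4 m, so Δλ = -391.00 / 69847.4 × 3600 = -20.152″.

Δλ = -20.15″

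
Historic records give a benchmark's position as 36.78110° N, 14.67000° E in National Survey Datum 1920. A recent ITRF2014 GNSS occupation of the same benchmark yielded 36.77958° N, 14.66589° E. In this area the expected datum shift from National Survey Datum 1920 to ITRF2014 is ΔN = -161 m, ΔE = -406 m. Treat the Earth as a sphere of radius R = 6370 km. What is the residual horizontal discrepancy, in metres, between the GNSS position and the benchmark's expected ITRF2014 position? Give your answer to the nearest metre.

41 m

Observed coordinate differences: Δφ = -0.00152°, Δλ = -0.00411°.
Converting to metres (1° lat = 111177 m, cos φ = 0.800929): observed ΔN = -169.0 m, observed ΔE = -366.0 m.
Subtracting the expected shift leaves a residual of -169.0 − (-161) = -8.0 m north and -366.0 − (-406) = 40.0 m east.
Residual distance = √((-8.0)² + 40.0²) = 40.8 m.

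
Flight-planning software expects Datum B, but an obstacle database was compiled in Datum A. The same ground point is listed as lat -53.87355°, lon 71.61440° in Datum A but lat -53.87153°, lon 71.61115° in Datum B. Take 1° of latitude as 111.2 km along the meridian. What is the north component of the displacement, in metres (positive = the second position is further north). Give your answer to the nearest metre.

Δφ = -53.87153° − -53.87355° = +0.00202°; Δλ = 71.61115° − 71.61440° = -0.00325°.
ΔN = Δφ × 111200 = 224.6 m; ΔE = Δλ × 111200 × cos(-53.87355°) = -0.00325 × 111200 × 0.589569 = -213.1 m.

ΔN = 225 m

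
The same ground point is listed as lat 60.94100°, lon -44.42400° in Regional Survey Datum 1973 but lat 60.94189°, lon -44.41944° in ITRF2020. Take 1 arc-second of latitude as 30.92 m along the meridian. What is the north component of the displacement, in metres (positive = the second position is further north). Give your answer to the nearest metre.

ΔN = 99 m

Δφ = 60.94189° − 60.94100° = +0.00089°; Δλ = -44.41944° − -44.42400° = +0.00456°.
1° of latitude = 3600 × 30.92 = 111312 m.
ΔN = Δφ × 111312 = 99.1 m; ΔE = Δλ × 111312 × cos(60.94100°) = +0.00456 × 111312 × 0.485710 = 246.5 m.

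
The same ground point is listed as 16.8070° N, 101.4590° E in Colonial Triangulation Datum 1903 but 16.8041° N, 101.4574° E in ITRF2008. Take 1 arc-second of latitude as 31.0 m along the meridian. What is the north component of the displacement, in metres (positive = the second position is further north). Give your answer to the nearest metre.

ΔN = -324 m

Δφ = 16.8041° − 16.8070° = -0.0029°; Δλ = 101.4574° − 101.4590° = -0.0016°.
1° of latitude = 3600 × 31.00 = 111600 m.
ΔN = Δφ × 111600 = -323.6 m; ΔE = Δλ × 111600 × cos(16.8070°) = -0.0016 × 111600 × 0.957284 = -170.9 m.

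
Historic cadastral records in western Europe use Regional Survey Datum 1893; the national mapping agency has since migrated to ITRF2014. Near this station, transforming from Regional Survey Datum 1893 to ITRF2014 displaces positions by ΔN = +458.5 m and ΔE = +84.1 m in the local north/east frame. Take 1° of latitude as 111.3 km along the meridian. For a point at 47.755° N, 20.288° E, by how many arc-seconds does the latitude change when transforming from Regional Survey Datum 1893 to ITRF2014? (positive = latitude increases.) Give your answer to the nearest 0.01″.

1° of latitude = 111.3 km, so Δφ = 458.5 / 111300 = 0.0041195° = 14.830″.

Δφ = 14.83″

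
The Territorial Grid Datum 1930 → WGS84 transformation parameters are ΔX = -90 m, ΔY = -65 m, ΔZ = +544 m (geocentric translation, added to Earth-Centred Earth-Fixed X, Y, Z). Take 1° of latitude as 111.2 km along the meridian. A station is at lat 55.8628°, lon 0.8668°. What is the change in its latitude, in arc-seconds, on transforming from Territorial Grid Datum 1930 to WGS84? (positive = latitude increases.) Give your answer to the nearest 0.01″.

sin φ = 0.827696, cos φ = 0.561177, sin λ = 0.015128, cos λ = 0.999886.
North component: ΔN = −sin φ cos λ·ΔX − sin φ sin λ·ΔY + cos φ·ΔZ = −(0.827696)(0.999886)(-90) − (0.827696)(0.015128)(-65) + (0.561177)(544) = 380.58 m.
1° of latitude spans 111200 m, so Δφ = 380.58 / 111200 × 3600 = 12.321″.

Δφ = 12.32″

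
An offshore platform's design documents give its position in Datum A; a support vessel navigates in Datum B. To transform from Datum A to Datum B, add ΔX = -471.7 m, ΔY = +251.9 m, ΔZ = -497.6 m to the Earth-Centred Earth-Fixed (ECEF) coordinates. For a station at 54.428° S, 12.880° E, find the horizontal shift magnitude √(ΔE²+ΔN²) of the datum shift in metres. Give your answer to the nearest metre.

At φ = -54.428°, λ = 12.880°: sin φ = -0.813385, cos φ = 0.581726, sin λ = 0.222910, cos λ = 0.974839.
ΔE = −sin λ·ΔX + cos λ·ΔY = −(0.222910)·(-471.7) + (0.974839)·(251.9) = 350.71 m.
ΔN = −sin φ cos λ·ΔX − sin φ sin λ·ΔY + cos φ·ΔZ = −(-0.813385)(0.974839)(-471.7) − (-0.813385)(0.222910)(251.9) + (0.581726)(-497.6) = -617.81 m.
Horizontal magnitude = √(ΔE² + ΔN²) = √(350.71² + (-617.81)²) = 710.42 m.

710 m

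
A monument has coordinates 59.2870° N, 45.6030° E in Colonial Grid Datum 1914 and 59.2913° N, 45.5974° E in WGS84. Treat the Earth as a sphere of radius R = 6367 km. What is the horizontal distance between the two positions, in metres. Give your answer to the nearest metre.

574 m

Δφ = 59.2913° − 59.2870° = +0.0043°; Δλ = 45.5974° − 45.6030° = -0.0056°.
1° along a meridian = πR/180 = 111125 m.
ΔN = Δφ × 111125 = 477.8 m; ΔE = Δλ × 111125 × cos(59.2870°) = -0.0056 × 111125 × 0.510738 = -317.8 m.
Distance = √(ΔE² + ΔN²) = √((-317.8)² + 477.8²) = 573.9 m.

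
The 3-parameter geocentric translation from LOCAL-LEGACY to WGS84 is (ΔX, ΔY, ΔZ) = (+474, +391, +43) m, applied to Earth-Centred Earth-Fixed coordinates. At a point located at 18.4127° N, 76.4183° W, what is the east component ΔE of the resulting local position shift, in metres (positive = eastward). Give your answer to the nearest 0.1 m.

ΔE = 552.6 m

At φ = 18.4127°, λ = -76.4183°: sin φ = 0.315859, cos φ = 0.948806, sin λ = -0.972036, cos λ = 0.234832.
ΔE = −sin λ·ΔX + cos λ·ΔY = −(-0.972036)·(474) + (0.234832)·(391) = 552.56 m.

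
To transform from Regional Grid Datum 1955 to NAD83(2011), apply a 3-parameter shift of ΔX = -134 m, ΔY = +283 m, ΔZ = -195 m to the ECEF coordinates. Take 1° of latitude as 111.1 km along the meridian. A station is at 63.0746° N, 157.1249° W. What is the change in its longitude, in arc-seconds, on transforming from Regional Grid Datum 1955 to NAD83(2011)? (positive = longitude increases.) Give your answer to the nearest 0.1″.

Δλ = -22.4″

sin φ = 0.891597, cos φ = 0.452830, sin λ = -0.388724, cos λ = -0.921354.
East component: ΔE = −sin λ·ΔX + cos λ·ΔY = −(-0.388724)(-134) + (-0.921354)(283) = -312.83 m.
1° of latitude spans 111100 m; at latitude φ, 1° of longitude spans that × cos φ = 50309.4 m, so Δλ = -312.83 / 50309.4 × 3600 = -22.385″.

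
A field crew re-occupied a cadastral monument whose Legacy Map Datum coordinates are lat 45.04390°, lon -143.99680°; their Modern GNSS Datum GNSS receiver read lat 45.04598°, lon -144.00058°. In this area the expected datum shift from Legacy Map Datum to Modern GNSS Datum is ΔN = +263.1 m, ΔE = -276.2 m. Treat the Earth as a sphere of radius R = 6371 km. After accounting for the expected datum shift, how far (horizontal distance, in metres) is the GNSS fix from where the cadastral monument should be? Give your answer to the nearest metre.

Observed coordinate differences: Δφ = +0.00208°, Δλ = -0.00378°.
Converting to metres (1° lat = 111195 m, cos φ = 0.706565): observed ΔN = 231.3 m, observed ΔE = -297.0 m.
Subtracting the expected shift leaves a residual of 231.3 − (263.1) = -31.8 m north and -297.0 − (-276.2) = -20.8 m east.
Residual distance = √((-31.8)² + (-20.8)²) = 38.0 m.

38 m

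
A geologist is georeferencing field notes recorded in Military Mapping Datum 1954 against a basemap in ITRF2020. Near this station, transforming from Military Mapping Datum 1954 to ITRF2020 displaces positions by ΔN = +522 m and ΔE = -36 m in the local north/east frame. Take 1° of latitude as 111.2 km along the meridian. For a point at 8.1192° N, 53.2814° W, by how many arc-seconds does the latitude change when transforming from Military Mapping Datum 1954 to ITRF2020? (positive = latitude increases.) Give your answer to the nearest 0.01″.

1° of latitude = 111.2 km, so Δφ = 522.0 / 111200 = 0.0046942° = 16.899″.

Δφ = 16.90″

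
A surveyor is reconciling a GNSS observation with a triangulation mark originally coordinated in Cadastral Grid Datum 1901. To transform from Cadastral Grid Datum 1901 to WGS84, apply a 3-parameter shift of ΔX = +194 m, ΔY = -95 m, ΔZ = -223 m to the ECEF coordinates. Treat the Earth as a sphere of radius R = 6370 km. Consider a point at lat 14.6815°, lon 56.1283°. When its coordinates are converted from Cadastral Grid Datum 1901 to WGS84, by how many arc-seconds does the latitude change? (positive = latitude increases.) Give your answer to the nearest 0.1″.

Δφ = -7.2″

sin φ = 0.253446, cos φ = 0.967350, sin λ = 0.830288, cos λ = 0.557335.
North component: ΔN = −sin φ cos λ·ΔX − sin φ sin λ·ΔY + cos φ·ΔZ = −(0.253446)(0.557335)(194) − (0.253446)(0.830288)(-95) + (0.967350)(-223) = -223.13 m.
1° of latitude spans πR/180 = 111177 m, so Δφ = -223.13 / 111177 × 3600 = -7.225″.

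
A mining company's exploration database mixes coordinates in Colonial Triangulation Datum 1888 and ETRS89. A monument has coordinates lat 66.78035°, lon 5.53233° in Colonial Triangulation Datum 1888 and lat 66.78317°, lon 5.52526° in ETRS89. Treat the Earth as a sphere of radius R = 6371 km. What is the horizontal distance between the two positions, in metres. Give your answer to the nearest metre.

Δφ = 66.78317° − 66.78035° = +0.00282°; Δλ = 5.52526° − 5.53233° = -0.00707°.
1° along a meridian = πR/180 = 111195 m.
ΔN = Δφ × 111195 = 313.6 m; ΔE = Δλ × 111195 × cos(66.78035°) = -0.00707 × 111195 × 0.394257 = -309.9 m.
Distance = √(ΔE² + ΔN²) = √((-309.9)² + 313.6²) = 440.9 m.

441 m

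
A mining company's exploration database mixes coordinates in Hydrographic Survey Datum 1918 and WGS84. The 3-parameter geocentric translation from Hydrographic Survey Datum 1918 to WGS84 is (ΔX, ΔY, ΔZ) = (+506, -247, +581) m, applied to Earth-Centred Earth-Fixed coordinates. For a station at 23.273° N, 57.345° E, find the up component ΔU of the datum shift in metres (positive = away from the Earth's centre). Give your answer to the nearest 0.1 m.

ΔU = 289.3 m

The local up (radial) axis is (cos φ cos λ, cos φ sin λ, sin φ), giving ΔU = 250.812 − 191.037 + 229.560 = 289.34 m.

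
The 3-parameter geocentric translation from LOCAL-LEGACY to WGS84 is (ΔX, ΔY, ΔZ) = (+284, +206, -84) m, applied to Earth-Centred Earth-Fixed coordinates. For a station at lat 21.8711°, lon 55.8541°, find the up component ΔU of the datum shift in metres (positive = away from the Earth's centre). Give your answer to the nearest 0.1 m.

At φ = 21.8711°, λ = 55.8541°: sin φ = 0.372520, cos φ = 0.928024, sin λ = 0.827611, cos λ = 0.561302.
ΔU = cos φ cos λ·ΔX + cos φ sin λ·ΔY + sin φ·ΔZ = (0.928024)(0.561302)(284) + (0.928024)(0.827611)(206) + (0.372520)(-84) = 274.86 m.

ΔU = 274.9 m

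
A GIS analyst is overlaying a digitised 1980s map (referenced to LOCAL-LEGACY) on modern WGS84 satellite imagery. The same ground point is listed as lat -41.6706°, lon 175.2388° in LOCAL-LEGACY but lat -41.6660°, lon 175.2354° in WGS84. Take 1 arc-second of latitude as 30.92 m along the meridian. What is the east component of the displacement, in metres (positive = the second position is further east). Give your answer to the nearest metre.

Δφ = -41.6660° − -41.6706° = +0.0046°; Δλ = 175.2354° − 175.2388° = -0.0034°.
1° of latitude = 3600 × 30.92 = 111312 m.
ΔN = Δφ × 111312 = 512.0 m; ΔE = Δλ × 111312 × cos(-41.6706°) = -0.0034 × 111312 × 0.746979 = -282.7 m.

ΔE = -283 m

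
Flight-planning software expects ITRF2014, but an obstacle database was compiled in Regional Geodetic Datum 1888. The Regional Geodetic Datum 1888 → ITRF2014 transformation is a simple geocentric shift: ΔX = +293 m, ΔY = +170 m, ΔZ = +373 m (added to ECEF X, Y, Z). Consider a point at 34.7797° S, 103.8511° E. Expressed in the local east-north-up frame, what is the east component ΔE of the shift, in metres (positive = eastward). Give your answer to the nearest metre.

The local east axis at (φ, λ) is (−sin λ, cos λ, 0), so ΔE = −sin(103.8511°)·293 + cos(103.8511°)·170 = -325.18 m.

ΔE = -325 m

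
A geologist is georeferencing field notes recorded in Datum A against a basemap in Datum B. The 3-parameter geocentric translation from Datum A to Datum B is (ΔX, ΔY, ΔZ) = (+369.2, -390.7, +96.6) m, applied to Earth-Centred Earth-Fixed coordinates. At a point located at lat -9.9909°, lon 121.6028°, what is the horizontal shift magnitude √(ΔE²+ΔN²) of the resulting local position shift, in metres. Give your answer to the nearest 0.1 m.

At φ = -9.9909°, λ = 121.6028°: sin φ = -0.173492, cos φ = 0.984835, sin λ = 0.851701, cos λ = -0.524028.
ΔE = −sin λ·ΔX + cos λ·ΔY = −(0.851701)·(369.2) + (-0.524028)·(-390.7) = -109.71 m.
ΔN = −sin φ cos λ·ΔX − sin φ sin λ·ΔY + cos φ·ΔZ = −(-0.173492)(-0.524028)(369.2) − (-0.173492)(0.851701)(-390.7) + (0.984835)(96.6) = 3.84 m.
Horizontal magnitude = √(ΔE² + ΔN²) = √((-109.71)² + 3.84²) = 109.78 m.

109.8 m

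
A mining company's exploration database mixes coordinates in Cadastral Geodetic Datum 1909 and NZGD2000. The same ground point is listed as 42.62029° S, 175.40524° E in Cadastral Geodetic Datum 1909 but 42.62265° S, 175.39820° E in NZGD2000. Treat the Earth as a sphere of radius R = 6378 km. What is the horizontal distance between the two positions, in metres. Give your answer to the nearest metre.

634 m

Δφ = -42.62265° − -42.62029° = -0.00236°; Δλ = 175.39820° − 175.40524° = -0.00704°.
1° along a meridian = πR/180 = 111317 m.
ΔN = Δφ × 111317 = -262.7 m; ΔE = Δλ × 111317 × cos(-42.62029°) = -0.00704 × 111317 × 0.735857 = -576.7 m.
Distance = √(ΔE² + ΔN²) = √((-576.7)² + (-262.7)²) = 633.7 m.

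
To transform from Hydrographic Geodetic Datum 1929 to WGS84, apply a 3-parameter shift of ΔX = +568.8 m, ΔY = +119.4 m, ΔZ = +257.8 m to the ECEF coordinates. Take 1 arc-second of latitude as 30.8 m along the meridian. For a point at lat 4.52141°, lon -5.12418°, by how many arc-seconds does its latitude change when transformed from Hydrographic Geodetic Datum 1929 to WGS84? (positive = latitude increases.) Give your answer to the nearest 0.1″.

sin φ = 0.078832, cos φ = 0.996888, sin λ = -0.089315, cos λ = 0.996003.
North component: ΔN = −sin φ cos λ·ΔX − sin φ sin λ·ΔY + cos φ·ΔZ = −(0.078832)(0.996003)(568.8) − (0.078832)(-0.089315)(119.4) + (0.996888)(257.8) = 213.18 m.
1° of latitude spans 3600 × 30.80 = 110880 m, so Δφ = 213.18 / 110880 × 3600 = 6.921″.

Δφ = 6.9″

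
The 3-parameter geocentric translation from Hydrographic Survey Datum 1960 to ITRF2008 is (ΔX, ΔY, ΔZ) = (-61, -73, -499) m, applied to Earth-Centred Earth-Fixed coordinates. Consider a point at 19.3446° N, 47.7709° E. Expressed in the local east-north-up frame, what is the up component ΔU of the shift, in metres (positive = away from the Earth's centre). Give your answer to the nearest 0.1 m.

ΔU = -255.0 m

The local up (radial) axis is (cos φ cos λ, cos φ sin λ, sin φ), giving ΔU = -38.683 − 51.002 − 165.293 = -254.98 m.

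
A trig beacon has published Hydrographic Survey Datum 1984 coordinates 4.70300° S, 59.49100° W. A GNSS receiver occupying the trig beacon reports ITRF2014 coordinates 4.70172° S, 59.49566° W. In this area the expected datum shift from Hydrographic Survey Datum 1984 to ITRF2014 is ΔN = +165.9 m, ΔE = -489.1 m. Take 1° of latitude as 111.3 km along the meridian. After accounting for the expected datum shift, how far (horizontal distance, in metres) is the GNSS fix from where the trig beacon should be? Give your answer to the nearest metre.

Observed coordinate differences: Δφ = +0.00128°, Δλ = -0.00466°.
Converting to metres (1° lat = 111300 m, cos φ = 0.996633): observed ΔN = 142.5 m, observed ΔE = -516.9 m.
Subtracting the expected shift leaves a residual of 142.5 − (165.9) = -23.4 m north and -516.9 − (-489.1) = -27.8 m east.
Residual distance = √((-23.4)² + (-27.8)²) = 36.4 m.

36 m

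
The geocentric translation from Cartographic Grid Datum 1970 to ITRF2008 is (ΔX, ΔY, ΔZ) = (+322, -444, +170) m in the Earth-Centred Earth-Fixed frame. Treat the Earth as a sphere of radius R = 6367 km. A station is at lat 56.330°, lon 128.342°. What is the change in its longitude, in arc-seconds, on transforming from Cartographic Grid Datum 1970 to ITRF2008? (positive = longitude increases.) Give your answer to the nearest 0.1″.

sin φ = 0.832245, cos φ = 0.554409, sin λ = 0.784322, cos λ = -0.620354.
East component: ΔE = −sin λ·ΔX + cos λ·ΔY = −(0.784322)(322) + (-0.620354)(-444) = 22.89 m.
1° of latitude spans πR/180 = 111125 m; at latitude φ, 1° of longitude spans that × cos φ = 61608.7 m, so Δλ = 22.89 / 61608.7 × 3600 = 1.337″.

Δλ = 1.3″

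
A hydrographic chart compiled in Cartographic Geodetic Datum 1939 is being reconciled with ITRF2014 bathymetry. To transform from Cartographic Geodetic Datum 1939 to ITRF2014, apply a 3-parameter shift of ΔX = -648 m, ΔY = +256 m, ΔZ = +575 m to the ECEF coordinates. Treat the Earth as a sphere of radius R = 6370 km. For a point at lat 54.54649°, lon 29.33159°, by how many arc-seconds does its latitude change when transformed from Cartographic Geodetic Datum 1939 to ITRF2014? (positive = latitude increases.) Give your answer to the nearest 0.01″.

sin φ = 0.814586, cos φ = 0.580042, sin λ = 0.489863, cos λ = 0.871799.
North component: ΔN = −sin φ cos λ·ΔX − sin φ sin λ·ΔY + cos φ·ΔZ = −(0.814586)(0.871799)(-648) − (0.814586)(0.489863)(256) + (0.580042)(575) = 691.55 m.
1° of latitude spans πR/180 = 111177 m, so Δφ = 691.55 / 111177 × 3600 = 22.393″.

Δφ = 22.39″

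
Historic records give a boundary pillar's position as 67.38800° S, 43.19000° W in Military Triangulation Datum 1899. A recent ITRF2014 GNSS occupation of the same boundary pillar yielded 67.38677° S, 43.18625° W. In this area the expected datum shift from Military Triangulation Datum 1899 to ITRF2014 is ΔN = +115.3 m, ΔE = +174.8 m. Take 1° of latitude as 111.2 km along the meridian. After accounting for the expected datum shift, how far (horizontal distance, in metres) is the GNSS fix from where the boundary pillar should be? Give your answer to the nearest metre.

26 m

Observed coordinate differences: Δφ = +0.00123°, Δλ = +0.00375°.
Converting to metres (1° lat = 111200 m, cos φ = 0.384489): observed ΔN = 136.8 m, observed ΔE = 160.3 m.
Subtracting the expected shift leaves a residual of 136.8 − (115.3) = 21.5 m north and 160.3 − (174.8) = -14.5 m east.
Residual distance = √(21.5² + (-14.5)²) = 25.9 m.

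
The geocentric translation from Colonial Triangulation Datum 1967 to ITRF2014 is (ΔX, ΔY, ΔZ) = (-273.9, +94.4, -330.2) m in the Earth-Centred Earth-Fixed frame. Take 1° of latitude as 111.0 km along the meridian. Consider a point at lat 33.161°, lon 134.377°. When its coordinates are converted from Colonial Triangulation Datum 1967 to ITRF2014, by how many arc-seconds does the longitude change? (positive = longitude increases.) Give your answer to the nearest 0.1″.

Δλ = 5.0″

sin φ = 0.546994, cos φ = 0.837137, sin λ = 0.714753, cos λ = -0.699376.
East component: ΔE = −sin λ·ΔX + cos λ·ΔY = −(0.714753)(-273.9) + (-0.699376)(94.4) = 129.75 m.
1° of latitude spans 111000 m; at latitude φ, 1° of longitude spans that × cos φ = 92922.2 m, so Δλ = 129.75 / 92922.2 × 3600 = 5.027″.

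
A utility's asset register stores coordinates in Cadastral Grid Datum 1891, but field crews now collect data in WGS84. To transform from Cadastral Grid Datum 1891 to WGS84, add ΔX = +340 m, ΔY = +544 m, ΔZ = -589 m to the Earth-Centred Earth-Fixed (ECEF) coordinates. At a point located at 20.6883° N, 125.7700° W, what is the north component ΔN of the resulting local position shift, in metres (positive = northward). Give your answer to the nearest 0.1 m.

At φ = 20.6883°, λ = -125.7700°: sin φ = 0.353284, cos φ = 0.935516, sin λ = -0.811370, cos λ = -0.584533.
ΔN = −sin φ cos λ·ΔX − sin φ sin λ·ΔY + cos φ·ΔZ = −(0.353284)(-0.584533)(340) − (0.353284)(-0.811370)(544) + (0.935516)(-589) = -324.87 m.

ΔN = -324.9 m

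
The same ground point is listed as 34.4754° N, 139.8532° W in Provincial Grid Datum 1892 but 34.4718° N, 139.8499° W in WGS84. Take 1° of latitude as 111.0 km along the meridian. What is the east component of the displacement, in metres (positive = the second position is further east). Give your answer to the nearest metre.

ΔE = 302 m

Δφ = 34.4718° − 34.4754° = -0.0036°; Δλ = -139.8499° − -139.8532° = +0.0033°.
ΔN = Δφ × 111000 = -399.6 m; ΔE = Δλ × 111000 × cos(34.4754°) = +0.0033 × 111000 × 0.824369 = 302.0 m.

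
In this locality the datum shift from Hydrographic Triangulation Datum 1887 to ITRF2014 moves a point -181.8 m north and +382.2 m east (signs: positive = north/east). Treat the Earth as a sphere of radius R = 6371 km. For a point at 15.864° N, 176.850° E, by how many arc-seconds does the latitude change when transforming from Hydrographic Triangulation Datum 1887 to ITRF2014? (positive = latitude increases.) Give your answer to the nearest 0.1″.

On a sphere of radius R, 1 rad of latitude = R, so Δφ = ΔN / R = -181.8 / 6371000 = -2.8536e-05 rad = -5.886″.

Δφ = -5.9″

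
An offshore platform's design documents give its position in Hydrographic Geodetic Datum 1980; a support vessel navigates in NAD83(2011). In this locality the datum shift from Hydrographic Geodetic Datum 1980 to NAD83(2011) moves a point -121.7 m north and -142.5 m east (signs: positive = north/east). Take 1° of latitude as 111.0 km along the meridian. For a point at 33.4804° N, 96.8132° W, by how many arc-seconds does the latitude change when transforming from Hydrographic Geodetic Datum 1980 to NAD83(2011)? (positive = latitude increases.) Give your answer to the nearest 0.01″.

Δφ = -3.95″

1° of latitude = 111.0 km, so Δφ = -121.7 / 111000 = -0.0010964° = -3.947″.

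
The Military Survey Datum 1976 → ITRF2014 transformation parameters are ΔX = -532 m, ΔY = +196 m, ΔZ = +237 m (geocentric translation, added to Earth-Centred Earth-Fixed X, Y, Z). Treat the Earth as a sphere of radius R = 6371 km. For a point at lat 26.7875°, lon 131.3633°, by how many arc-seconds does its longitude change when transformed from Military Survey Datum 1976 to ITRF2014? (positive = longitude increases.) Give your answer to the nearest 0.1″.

Δλ = 9.8″

sin φ = 0.450683, cos φ = 0.892684, sin λ = 0.750535, cos λ = -0.660831.
East component: ΔE = −sin λ·ΔX + cos λ·ΔY = −(0.750535)(-532) + (-0.660831)(196) = 269.76 m.
1° of latitude spans πR/180 = 111195 m; at latitude φ, 1° of longitude spans that × cos φ = 99262.0 m, so Δλ = 269.76 / 99262.0 × 3600 = 9.784″.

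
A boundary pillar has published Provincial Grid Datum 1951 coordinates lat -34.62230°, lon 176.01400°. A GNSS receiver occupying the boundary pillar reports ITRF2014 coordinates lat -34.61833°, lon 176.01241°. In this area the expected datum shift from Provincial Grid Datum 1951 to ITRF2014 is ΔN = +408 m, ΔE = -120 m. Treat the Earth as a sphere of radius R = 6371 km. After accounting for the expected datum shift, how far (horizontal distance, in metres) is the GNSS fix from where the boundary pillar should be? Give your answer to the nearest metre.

Observed coordinate differences: Δφ = +0.00397°, Δλ = -0.00159°.
Converting to metres (1° lat = 111195 m, cos φ = 0.822915): observed ΔN = 441.4 m, observed ΔE = -145.5 m.
Subtracting the expected shift leaves a residual of 441.4 − (408) = 33.4 m north and -145.5 − (-120) = -25.5 m east.
Residual distance = √(33.4² + (-25.5)²) = 42.1 m.

42 m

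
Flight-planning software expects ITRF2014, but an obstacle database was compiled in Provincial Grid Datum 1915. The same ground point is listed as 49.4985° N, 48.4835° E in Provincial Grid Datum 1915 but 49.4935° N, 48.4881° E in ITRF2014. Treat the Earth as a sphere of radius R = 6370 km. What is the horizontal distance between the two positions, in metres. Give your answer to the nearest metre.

Δφ = 49.4935° − 49.4985° = -0.0050°; Δλ = 48.4881° − 48.4835° = +0.0046°.
1° along a meridian = πR/180 = 111177 m.
ΔN = Δφ × 111177 = -555.9 m; ΔE = Δλ × 111177 × cos(49.4985°) = +0.0046 × 111177 × 0.649468 = 332.1 m.
Distance = √(ΔE² + ΔN²) = √(332.1² + (-555.9)²) = 647.6 m.

648 m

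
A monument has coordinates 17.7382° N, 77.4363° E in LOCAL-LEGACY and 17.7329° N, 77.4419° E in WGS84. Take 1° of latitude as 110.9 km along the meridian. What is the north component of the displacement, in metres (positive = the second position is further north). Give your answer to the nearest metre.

Δφ = 17.7329° − 17.7382° = -0.0053°; Δλ = 77.4419° − 77.4363° = +0.0056°.
ΔN = Δφ × 110900 = -587.8 m; ΔE = Δλ × 110900 × cos(17.7382°) = +0.0056 × 110900 × 0.952459 = 591.5 m.

ΔN = -588 m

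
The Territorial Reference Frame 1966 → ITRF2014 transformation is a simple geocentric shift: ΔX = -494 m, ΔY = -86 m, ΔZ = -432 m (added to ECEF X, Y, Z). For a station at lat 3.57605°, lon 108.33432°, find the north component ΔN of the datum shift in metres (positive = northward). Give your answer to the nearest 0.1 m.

ΔN = -435.8 m

The local north axis is (−sin φ cos λ, −sin φ sin λ, cos φ), giving ΔN = -9.692 + 5.092 − 431.159 = -435.76 m.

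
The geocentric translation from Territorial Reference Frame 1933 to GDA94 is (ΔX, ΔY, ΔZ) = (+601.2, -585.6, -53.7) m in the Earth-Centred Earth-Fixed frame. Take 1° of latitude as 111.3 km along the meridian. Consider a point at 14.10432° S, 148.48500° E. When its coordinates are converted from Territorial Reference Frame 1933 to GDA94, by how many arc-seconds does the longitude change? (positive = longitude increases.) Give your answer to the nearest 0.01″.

Δλ = 6.17″

sin φ = -0.243688, cos φ = 0.969854, sin λ = 0.522722, cos λ = -0.852503.
East component: ΔE = −sin λ·ΔX + cos λ·ΔY = −(0.522722)(601.2) + (-0.852503)(-585.6) = 184.97 m.
1° of latitude spans 111300 m; at latitude φ, 1° of longitude spans that × cos φ = 107944.7 m, so Δλ = 184.97 / 107944.7 × 3600 = 6.169″.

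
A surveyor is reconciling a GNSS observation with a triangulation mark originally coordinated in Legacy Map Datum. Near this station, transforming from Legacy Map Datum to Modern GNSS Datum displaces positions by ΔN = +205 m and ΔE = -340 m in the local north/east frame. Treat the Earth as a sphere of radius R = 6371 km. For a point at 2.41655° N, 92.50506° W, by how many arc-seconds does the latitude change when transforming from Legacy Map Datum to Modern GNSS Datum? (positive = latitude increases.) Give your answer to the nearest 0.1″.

On a sphere of radius R, 1 rad of latitude = R, so Δφ = ΔN / R = 205.0 / 6371000 = 3.2177e-05 rad = 6.637″.

Δφ = 6.6″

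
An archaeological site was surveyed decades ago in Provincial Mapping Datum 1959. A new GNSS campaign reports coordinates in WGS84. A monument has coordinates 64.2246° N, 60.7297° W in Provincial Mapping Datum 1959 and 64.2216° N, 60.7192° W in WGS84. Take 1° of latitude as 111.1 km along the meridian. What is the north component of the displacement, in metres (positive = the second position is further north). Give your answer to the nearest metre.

Δφ = 64.2216° − 64.2246° = -0.0030°; Δλ = -60.7192° − -60.7297° = +0.0105°.
ΔN = Δφ × 111100 = -333.3 m; ΔE = Δλ × 111100 × cos(64.2246°) = +0.0105 × 111100 × 0.434845 = 507.3 m.

ΔN = -333 m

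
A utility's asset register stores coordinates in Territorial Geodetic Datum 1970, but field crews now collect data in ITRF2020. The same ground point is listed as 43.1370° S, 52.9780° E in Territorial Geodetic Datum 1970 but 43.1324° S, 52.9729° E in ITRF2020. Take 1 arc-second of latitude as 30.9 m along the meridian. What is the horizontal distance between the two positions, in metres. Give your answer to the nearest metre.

Δφ = -43.1324° − -43.1370° = +0.0046°; Δλ = 52.9729° − 52.9780° = -0.0051°.
1° of latitude = 3600 × 30.90 = 111240 m.
ΔN = Δφ × 111240 = 511.7 m; ΔE = Δλ × 111240 × cos(-43.1370°) = -0.0051 × 111240 × 0.729721 = -414.0 m.
Distance = √(ΔE² + ΔN²) = √((-414.0)² + 511.7²) = 658.2 m.

658 m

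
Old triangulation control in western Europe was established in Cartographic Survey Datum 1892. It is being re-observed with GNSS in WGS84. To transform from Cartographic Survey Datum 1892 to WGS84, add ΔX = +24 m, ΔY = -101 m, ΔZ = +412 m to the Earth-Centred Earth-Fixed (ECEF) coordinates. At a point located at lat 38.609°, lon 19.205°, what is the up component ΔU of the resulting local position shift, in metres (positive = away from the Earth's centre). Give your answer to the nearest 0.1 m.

ΔU = 248.8 m

The local up (radial) axis is (cos φ cos λ, cos φ sin λ, sin φ), giving ΔU = 17.710 − 25.962 + 257.089 = 248.84 m.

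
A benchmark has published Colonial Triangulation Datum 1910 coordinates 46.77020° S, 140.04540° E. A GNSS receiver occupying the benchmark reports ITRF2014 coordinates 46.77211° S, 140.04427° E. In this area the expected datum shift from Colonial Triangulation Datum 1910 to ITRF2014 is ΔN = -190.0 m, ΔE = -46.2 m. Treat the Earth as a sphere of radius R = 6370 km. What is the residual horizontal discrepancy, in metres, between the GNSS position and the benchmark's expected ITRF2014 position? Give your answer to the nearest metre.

Observed coordinate differences: Δφ = -0.00191°, Δλ = -0.00113°.
Converting to metres (1° lat = 111177 m, cos φ = 0.684926): observed ΔN = -212.3 m, observed ΔE = -86.0 m.
Subtracting the expected shift leaves a residual of -212.3 − (-190.0) = -22.3 m north and -86.0 − (-46.2) = -39.8 m east.
Residual distance = √((-22.3)² + (-39.8)²) = 45.7 m.

46 m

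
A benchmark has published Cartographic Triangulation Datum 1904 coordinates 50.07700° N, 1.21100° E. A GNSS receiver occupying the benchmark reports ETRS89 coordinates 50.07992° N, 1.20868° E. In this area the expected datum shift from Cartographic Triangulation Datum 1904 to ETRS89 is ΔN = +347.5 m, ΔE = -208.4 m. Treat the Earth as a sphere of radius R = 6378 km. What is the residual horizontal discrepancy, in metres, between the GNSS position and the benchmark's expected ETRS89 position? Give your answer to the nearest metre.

48 m

Observed coordinate differences: Δφ = +0.00292°, Δλ = -0.00232°.
Converting to metres (1° lat = 111317 m, cos φ = 0.641758): observed ΔN = 325.0 m, observed ΔE = -165.7 m.
Subtracting the expected shift leaves a residual of 325.0 − (347.5) = -22.5 m north and -165.7 − (-208.4) = 42.7 m east.
Residual distance = √((-22.5)² + 42.7²) = 48.2 m.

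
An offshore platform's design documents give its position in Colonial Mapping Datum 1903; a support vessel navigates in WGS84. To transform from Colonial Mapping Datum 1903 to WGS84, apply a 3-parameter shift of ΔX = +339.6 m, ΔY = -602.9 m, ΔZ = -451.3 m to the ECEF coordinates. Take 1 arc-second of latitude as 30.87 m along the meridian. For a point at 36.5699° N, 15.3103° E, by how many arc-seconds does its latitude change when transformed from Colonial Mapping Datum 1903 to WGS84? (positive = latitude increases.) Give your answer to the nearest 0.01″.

sin φ = 0.595803, cos φ = 0.803131, sin λ = 0.264046, cos λ = 0.964510.
North component: ΔN = −sin φ cos λ·ΔX − sin φ sin λ·ΔY + cos φ·ΔZ = −(0.595803)(0.964510)(339.6) − (0.595803)(0.264046)(-602.9) + (0.803131)(-451.3) = -462.76 m.
1° of latitude spans 3600 × 30.87 = 111132 m, so Δφ = -462.76 / 111132 × 3600 = -14.991″.

Δφ = -14.99″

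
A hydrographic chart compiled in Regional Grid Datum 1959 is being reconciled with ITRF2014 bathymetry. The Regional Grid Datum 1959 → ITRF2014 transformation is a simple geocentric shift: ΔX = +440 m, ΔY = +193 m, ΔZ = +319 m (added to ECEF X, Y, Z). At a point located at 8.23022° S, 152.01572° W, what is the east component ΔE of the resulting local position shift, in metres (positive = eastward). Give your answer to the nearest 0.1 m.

ΔE = 36.0 m

The local east axis at (φ, λ) is (−sin λ, cos λ, 0), so ΔE = −sin(-152.01572°)·440 + cos(-152.01572°)·193 = 36.03 m.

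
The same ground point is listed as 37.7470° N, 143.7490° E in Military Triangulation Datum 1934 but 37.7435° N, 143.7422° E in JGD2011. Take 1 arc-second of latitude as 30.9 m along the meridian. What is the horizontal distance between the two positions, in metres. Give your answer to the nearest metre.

Δφ = 37.7435° − 37.7470° = -0.0035°; Δλ = 143.7422° − 143.7490° = -0.0068°.
1° of latitude = 3600 × 30.90 = 111240 m.
ΔN = Δφ × 111240 = -389.3 m; ΔE = Δλ × 111240 × cos(37.7470°) = -0.0068 × 111240 × 0.790722 = -598.1 m.
Distance = √(ΔE² + ΔN²) = √((-598.1)² + (-389.3)²) = 713.7 m.

714 m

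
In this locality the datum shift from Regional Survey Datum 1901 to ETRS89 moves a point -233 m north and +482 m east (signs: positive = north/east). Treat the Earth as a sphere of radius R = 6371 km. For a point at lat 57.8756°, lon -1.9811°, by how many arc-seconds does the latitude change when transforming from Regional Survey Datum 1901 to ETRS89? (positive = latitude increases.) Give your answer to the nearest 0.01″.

On a sphere of radius R, 1 rad of latitude = R, so Δφ = ΔN / R = -233.0 / 6371000 = -3.6572e-05 rad = -7.544″.

Δφ = -7.54″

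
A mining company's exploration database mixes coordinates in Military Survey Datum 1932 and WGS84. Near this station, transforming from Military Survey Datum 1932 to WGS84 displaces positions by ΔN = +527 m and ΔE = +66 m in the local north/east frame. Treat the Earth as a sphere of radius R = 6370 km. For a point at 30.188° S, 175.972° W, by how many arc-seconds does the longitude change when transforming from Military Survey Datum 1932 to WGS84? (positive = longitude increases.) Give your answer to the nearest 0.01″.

At latitude -30.188°, cos φ = 0.864380.
One radian of longitude at latitude φ spans R cos φ, so Δλ = ΔE / (R cos φ) = 66.0 / (6370000 × 0.864380) = 1.1987e-05 rad = 2.472″.

Δλ = 2.47″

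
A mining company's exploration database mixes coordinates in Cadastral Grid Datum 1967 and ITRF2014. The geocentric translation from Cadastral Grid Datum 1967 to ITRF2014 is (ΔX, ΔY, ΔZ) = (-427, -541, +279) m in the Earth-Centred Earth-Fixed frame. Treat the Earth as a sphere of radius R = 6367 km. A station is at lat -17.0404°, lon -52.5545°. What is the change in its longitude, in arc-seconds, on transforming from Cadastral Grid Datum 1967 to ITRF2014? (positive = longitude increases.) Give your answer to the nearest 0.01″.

Δλ = -22.63″

sin φ = -0.293046, cos φ = 0.956098, sin λ = -0.793932, cos λ = 0.608007.
East component: ΔE = −sin λ·ΔX + cos λ·ΔY = −(-0.793932)(-427) + (0.608007)(-541) = -667.94 m.
1° of latitude spans πR/180 = 111125 m; at latitude φ, 1° of longitude spans that × cos φ = 106246.5 m, so Δλ = -667.94 / 106246.5 × 3600 = -22.632″.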